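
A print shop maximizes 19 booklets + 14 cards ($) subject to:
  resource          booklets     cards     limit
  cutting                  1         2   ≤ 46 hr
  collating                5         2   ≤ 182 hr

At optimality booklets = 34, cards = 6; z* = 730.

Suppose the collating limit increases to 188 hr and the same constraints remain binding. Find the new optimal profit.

748

Check each constraint at x*: cutting 46/46 (tight); collating 182/182 (tight).
The binding rows give the dual system: 1·y_cutting + 5·y_collating = 19 and 2·y_cutting + 2·y_collating = 14.
Solving: y_cutting = 4, y_collating = 3.
Δz = y_collating·Δb = 3 × (6) = 18, so new z* = 730 + 18 = 748.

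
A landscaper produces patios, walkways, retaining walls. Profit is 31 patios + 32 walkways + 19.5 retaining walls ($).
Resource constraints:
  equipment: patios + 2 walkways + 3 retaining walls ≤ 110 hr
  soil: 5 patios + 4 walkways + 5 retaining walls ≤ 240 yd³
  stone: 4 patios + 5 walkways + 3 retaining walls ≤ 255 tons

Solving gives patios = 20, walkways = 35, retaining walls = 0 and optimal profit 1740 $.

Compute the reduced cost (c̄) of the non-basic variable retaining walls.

-7.5

At the optimum: equipment uses 90 of 110 (slack = 20); soil uses 240 of 240 (binding); stone uses 255 of 255 (binding).
Since equipment is not tight, its dual is 0.
The binding rows give the dual system: 5·y_soil + 4·y_stone = 31 and 4·y_soil + 5·y_stone = 32.
This yields shadow prices y_soil = 3, y_stone = 4.
Reduced cost of retaining walls: c₃ − yᵀa₃ = 19.5 − (3·5 + 4·3) = 19.5 − 27 = -7.5.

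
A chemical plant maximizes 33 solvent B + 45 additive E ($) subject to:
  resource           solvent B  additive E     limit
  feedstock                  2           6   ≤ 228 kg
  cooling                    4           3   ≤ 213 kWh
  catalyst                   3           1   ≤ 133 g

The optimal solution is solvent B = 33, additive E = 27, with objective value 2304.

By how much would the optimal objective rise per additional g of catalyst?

At the optimum: feedstock uses 228 of 228 (binding); cooling uses 213 of 213 (binding); catalyst uses 126 of 133 (slack = 7).
By complementary slackness, y = 0 for the non-binding constraint.
From A_Bᵀ y = c: 2·y_feedstock + 4·y_cooling = 33; 6·y_feedstock + 3·y_cooling = 45.
This yields shadow prices y_feedstock = 4.5, y_cooling = 6.
Shadow price of catalyst = 0.

0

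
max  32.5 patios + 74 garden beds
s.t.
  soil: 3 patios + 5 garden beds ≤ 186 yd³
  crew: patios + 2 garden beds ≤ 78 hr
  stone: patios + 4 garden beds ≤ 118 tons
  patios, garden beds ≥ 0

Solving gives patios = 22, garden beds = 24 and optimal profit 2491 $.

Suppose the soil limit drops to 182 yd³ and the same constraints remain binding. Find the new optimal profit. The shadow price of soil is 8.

2459

Δb = -4, so new z* = 2491 + (8)·(-4) = 2491 − 32 = 2459.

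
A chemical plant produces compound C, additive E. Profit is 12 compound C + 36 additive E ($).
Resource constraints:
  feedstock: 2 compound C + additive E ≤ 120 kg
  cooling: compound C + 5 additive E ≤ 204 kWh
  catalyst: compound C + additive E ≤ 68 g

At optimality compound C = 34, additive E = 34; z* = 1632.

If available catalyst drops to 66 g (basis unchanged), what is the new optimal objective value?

1620

Binding: cooling and catalyst. Non-binding: feedstock (18 unused).
Since feedstock is not tight, its dual is 0.
The binding rows give the dual system: 1·y_cooling + 1·y_catalyst = 12 and 5·y_cooling + 1·y_catalyst = 36.
Solving: y_cooling = 6, y_catalyst = 6.
Δz = y_catalyst·Δb = 6 × (-2) = -12, so new z* = 1632 − 12 = 1620.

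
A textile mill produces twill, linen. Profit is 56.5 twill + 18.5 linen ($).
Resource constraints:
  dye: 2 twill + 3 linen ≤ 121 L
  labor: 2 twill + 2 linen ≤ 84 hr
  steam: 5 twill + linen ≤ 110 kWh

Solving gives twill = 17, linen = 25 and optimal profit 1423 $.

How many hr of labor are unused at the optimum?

0

labor used = 2·17 + 2·25 = 84; slack = 84 − 84 = 0.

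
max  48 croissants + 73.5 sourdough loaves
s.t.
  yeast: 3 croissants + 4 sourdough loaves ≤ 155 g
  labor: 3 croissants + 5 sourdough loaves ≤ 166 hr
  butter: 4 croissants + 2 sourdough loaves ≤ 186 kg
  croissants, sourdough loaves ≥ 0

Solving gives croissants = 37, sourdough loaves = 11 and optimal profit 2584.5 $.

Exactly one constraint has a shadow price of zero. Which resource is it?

yeast: 155/155 (binding)
labor: 166/166 (binding)
butter: 170/186 (slack 16)
By complementary slackness, a constraint with positive slack has shadow price 0 → butter.

butter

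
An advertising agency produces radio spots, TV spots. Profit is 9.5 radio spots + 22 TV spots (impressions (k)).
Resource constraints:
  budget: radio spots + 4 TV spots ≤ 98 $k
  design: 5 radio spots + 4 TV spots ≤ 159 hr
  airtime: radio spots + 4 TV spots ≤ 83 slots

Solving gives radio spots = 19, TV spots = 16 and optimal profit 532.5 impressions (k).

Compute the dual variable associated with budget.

Binding: design and airtime. Non-binding: budget (15 unused).
By complementary slackness, y = 0 for the non-binding constraint.
Dual feasibility on the basic columns requires 5·y_design + 1·y_airtime = 9.5, 4·y_design + 4·y_airtime = 22.
→ y_design = 1 and y_airtime = 4.5.
Shadow price of budget = 0.

0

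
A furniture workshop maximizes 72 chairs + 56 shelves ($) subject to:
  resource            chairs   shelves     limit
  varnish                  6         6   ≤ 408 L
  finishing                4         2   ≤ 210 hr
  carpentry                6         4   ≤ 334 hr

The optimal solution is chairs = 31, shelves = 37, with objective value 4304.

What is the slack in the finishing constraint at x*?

finishing used = 4·31 + 2·37 = 198; slack = 210 − 198 = 12.

12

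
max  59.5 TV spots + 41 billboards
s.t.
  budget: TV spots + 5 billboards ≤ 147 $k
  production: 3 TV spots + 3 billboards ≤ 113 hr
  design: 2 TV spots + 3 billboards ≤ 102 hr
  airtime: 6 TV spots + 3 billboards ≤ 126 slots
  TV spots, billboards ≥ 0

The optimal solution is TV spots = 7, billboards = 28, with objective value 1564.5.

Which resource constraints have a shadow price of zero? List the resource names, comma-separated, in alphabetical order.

design, production

budget: 147/147 (binding)
production: 105/113 (slack 8)
design: 98/102 (slack 4)
airtime: 126/126 (binding)
By complementary slackness, a constraint with positive slack has shadow price 0 → design, production.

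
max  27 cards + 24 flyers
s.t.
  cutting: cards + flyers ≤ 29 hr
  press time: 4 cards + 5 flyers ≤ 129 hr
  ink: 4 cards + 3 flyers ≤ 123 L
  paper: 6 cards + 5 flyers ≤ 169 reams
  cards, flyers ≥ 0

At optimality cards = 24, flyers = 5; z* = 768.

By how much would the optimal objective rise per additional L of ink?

Check each constraint at x*: cutting 29/29 (tight); press time 121/129 (slack 8); ink 111/123 (slack 12); paper 169/169 (tight).
Since press time, ink are not tight, their duals are 0.
The binding rows give the dual system: 1·y_cutting + 6·y_paper = 27 and 1·y_cutting + 5·y_paper = 24.
This yields shadow prices y_cutting = 9, y_paper = 3.
Shadow price of ink = 0.

0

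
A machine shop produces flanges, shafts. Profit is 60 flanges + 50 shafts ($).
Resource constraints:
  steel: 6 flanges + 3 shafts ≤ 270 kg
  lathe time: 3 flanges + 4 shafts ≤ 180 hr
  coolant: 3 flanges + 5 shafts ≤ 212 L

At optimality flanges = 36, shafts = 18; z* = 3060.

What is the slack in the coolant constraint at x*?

14

coolant used = 3·36 + 5·18 = 198; slack = 212 − 198 = 14.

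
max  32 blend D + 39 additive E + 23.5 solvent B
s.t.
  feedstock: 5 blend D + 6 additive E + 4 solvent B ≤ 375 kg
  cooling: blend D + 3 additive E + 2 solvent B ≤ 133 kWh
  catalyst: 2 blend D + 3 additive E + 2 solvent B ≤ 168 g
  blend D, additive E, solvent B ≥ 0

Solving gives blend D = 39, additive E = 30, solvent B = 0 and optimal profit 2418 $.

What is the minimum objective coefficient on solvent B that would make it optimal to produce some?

26

Binding: feedstock and catalyst. Non-binding: cooling (4 unused).
Since cooling is not tight, its dual is 0.
Dual feasibility on the basic columns requires 5·y_feedstock + 2·y_catalyst = 32, 6·y_feedstock + 3·y_catalyst = 39.
Solving: y_feedstock = 6, y_catalyst = 1.
solvent B enters the basis when its profit ≥ yᵀa₃ = 6·4 + 1·2 = 26.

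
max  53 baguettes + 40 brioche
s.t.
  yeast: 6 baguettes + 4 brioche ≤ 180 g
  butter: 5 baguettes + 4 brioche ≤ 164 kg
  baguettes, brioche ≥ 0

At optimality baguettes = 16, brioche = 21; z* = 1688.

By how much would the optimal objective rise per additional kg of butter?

7

Both yeast and butter are binding at x*.
Dual feasibility on the basic columns requires 6·y_yeast + 5·y_butter = 53, 4·y_yeast + 4·y_butter = 40.
This yields shadow prices y_yeast = 3, y_butter = 7.
Shadow price of butter = 7.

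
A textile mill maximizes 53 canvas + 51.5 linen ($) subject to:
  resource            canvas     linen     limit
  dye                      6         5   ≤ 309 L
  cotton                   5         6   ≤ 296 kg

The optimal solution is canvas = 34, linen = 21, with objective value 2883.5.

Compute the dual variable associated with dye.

5.5

Both dye and cotton are binding at x*.
The binding rows give the dual system: 6·y_dye + 5·y_cotton = 53 and 5·y_dye + 6·y_cotton = 51.5.
This yields shadow prices y_dye = 5.5, y_cotton = 4.
Shadow price of dye = 5.5.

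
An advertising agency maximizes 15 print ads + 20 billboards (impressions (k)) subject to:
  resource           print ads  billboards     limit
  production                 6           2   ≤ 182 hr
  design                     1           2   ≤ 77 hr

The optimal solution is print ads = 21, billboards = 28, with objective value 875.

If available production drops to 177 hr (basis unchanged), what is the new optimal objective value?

Both production and design are binding at x*.
From A_Bᵀ y = c: 6·y_production + 1·y_design = 15; 2·y_production + 2·y_design = 20.
→ y_production = 1 and y_design = 9.
Δz = y_production·Δb = 1 × (-5) = -5, so new z* = 875 − 5 = 870.

870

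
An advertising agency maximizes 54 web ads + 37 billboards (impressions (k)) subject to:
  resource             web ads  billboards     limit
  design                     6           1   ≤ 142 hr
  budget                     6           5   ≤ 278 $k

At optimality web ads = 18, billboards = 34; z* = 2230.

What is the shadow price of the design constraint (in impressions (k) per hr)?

2

Both design and budget are binding at x*.
From A_Bᵀ y = c: 6·y_design + 6·y_budget = 54; 1·y_design + 5·y_budget = 37.
→ y_design = 2 and y_budget = 7.
Shadow price of design = 2.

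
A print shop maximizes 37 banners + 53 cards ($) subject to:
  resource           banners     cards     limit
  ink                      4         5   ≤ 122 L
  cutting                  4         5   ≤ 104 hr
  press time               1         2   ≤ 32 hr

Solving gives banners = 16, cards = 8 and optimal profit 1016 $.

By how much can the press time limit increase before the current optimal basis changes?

9.6

Binding constraints: cutting, press time. The basis is B = [[4,5],[1,2]] with det 3.
Per unit increase in press time, x* moves by d = (-1.6667, 1.3333).
The basis stays optimal until banners reaches 0; allowable increase = 9.6 hr.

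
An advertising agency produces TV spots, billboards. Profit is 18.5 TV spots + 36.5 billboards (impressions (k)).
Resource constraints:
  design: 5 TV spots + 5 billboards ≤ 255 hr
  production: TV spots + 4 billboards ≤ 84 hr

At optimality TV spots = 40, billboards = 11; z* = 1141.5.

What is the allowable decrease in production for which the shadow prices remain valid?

33

Binding constraints: design, production. The basis is B = [[5,5],[1,4]] with det 15.
Per unit decrease in production, x* moves by d = (0.3333, -0.3333).
The basis stays optimal until billboards reaches 0; allowable decrease = 33 hr.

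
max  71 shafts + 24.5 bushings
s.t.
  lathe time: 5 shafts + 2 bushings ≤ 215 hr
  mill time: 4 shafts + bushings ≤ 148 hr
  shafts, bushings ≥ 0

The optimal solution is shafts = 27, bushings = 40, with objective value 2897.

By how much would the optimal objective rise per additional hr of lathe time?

At the optimum: lathe time uses 215 of 215 (binding); mill time uses 148 of 148 (binding).
The binding rows give the dual system: 5·y_lathe time + 4·y_mill time = 71 and 2·y_lathe time + 1·y_mill time = 24.5.
This yields shadow prices y_lathe time = 9, y_mill time = 6.5.
Shadow price of lathe time = 9.

9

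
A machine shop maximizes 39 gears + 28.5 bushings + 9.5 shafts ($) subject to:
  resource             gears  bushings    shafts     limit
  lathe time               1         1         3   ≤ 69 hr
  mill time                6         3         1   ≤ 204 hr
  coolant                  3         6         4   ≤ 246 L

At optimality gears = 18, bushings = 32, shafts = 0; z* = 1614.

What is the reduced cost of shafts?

-4

At the optimum: lathe time uses 50 of 69 (slack = 19); mill time uses 204 of 204 (binding); coolant uses 246 of 246 (binding).
By complementary slackness, y = 0 for the non-binding constraint.
From A_Bᵀ y = c: 6·y_mill time + 3·y_coolant = 39; 3·y_mill time + 6·y_coolant = 28.5.
Solving: y_mill time = 5.5, y_coolant = 2.
Reduced cost of shafts: c₃ − yᵀa₃ = 9.5 − (5.5·1 + 2·4) = 9.5 − 13.5 = -4.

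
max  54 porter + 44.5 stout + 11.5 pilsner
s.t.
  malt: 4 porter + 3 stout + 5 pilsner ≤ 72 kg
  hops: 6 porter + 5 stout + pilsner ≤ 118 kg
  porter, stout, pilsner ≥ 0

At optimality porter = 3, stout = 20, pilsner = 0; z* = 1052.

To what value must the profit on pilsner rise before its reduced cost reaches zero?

Check each constraint at x*: malt 72/72 (tight); hops 118/118 (tight).
Dual feasibility on the basic columns requires 4·y_malt + 6·y_hops = 54, 3·y_malt + 5·y_hops = 44.5.
This yields shadow prices y_malt = 1.5, y_hops = 8.
pilsner enters the basis when its profit ≥ yᵀa₃ = 1.5·5 + 8·1 = 15.5.

15.5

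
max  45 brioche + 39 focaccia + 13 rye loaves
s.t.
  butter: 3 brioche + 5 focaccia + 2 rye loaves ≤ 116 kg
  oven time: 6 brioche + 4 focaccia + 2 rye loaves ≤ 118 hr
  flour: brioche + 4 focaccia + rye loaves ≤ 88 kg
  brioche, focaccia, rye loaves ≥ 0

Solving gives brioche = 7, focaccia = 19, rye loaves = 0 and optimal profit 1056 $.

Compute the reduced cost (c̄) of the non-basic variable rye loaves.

At the optimum: butter uses 116 of 116 (binding); oven time uses 118 of 118 (binding); flour uses 83 of 88 (slack = 5).
Slack constraints have shadow price 0 (complementary slackness).
The binding rows give the dual system: 3·y_butter + 6·y_oven time = 45 and 5·y_butter + 4·y_oven time = 39.
→ y_butter = 3 and y_oven time = 6.
Reduced cost of rye loaves: c₃ − yᵀa₃ = 13 − (3·2 + 6·2) = 13 − 18 = -5.

-5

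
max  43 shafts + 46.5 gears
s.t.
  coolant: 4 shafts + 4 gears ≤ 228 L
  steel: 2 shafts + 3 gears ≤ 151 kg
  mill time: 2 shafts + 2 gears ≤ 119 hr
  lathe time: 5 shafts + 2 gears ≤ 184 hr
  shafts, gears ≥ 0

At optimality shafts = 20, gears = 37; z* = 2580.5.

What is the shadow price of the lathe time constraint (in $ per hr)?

0

At the optimum: coolant uses 228 of 228 (binding); steel uses 151 of 151 (binding); mill time uses 114 of 119 (slack = 5); lathe time uses 174 of 184 (slack = 10).
By complementary slackness, y = 0 for the non-binding constraints.
Dual feasibility on the basic columns requires 4·y_coolant + 2·y_steel = 43, 4·y_coolant + 3·y_steel = 46.5.
Solving: y_coolant = 9, y_steel = 3.5.
Shadow price of lathe time = 0.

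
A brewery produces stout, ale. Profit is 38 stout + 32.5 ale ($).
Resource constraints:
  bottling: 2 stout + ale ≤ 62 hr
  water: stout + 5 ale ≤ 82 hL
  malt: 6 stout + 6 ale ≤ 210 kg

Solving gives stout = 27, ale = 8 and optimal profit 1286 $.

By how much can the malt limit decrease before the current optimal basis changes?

24

Binding constraints: bottling, malt. The basis is B = [[2,1],[6,6]] with det 6.
Per unit decrease in malt, x* moves by d = (0.1667, -0.3333).
The basis stays optimal until ale reaches 0; allowable decrease = 24 kg.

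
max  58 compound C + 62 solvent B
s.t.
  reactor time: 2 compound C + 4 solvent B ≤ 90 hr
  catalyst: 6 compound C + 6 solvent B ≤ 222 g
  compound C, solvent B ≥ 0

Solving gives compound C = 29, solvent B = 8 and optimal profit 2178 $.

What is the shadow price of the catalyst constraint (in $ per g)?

9

Both reactor time and catalyst are binding at x*.
Dual feasibility on the basic columns requires 2·y_reactor time + 6·y_catalyst = 58, 4·y_reactor time + 6·y_catalyst = 62.
→ y_reactor time = 2 and y_catalyst = 9.
Shadow price of catalyst = 9.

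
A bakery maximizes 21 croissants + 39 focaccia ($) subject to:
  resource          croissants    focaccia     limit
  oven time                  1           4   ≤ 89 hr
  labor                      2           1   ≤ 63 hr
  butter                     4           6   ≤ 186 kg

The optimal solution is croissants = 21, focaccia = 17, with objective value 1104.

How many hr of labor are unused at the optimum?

4

labor used = 2·21 + 1·17 = 59; slack = 63 − 59 = 4.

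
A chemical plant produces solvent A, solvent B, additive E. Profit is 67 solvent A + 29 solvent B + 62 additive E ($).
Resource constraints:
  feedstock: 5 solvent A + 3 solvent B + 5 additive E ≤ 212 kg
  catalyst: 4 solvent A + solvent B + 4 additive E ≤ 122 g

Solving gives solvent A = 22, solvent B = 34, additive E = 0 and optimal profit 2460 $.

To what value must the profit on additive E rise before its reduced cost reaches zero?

Both feedstock and catalyst are binding at x*.
Dual feasibility on the basic columns requires 5·y_feedstock + 4·y_catalyst = 67, 3·y_feedstock + 1·y_catalyst = 29.
→ y_feedstock = 7 and y_catalyst = 8.
additive E enters the basis when its profit ≥ yᵀa₃ = 7·5 + 8·4 = 67.

67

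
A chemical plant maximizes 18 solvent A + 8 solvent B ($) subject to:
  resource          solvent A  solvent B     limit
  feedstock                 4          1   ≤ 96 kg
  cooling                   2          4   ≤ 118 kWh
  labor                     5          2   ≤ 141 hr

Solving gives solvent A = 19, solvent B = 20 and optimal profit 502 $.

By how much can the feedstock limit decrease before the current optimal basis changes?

Binding constraints: feedstock, cooling. The basis is B = [[4,1],[2,4]] with det 14.
Per unit decrease in feedstock, x* moves by d = (-0.2857, 0.1429).
The basis stays optimal until solvent A reaches 0; allowable decrease = 66.5 kg.

66.5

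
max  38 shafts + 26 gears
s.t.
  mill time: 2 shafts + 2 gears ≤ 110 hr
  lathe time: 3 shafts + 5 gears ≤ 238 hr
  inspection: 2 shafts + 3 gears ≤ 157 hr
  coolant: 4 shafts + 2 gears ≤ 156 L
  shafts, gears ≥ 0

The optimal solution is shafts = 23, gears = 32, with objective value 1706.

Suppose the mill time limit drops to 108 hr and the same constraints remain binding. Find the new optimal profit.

1692

Check each constraint at x*: mill time 110/110 (tight); lathe time 229/238 (slack 9); inspection 142/157 (slack 15); coolant 156/156 (tight).
By complementary slackness, y = 0 for the non-binding constraints.
The binding rows give the dual system: 2·y_mill time + 4·y_coolant = 38 and 2·y_mill time + 2·y_coolant = 26.
Solving: y_mill time = 7, y_coolant = 6.
Δz = y_mill time·Δb = 7 × (-2) = -14, so new z* = 1706 − 14 = 1692.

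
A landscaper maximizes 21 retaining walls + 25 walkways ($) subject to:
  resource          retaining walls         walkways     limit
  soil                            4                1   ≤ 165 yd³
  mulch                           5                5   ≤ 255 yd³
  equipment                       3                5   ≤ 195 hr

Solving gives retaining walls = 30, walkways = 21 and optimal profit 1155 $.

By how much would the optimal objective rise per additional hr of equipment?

Check each constraint at x*: soil 141/165 (slack 24); mulch 255/255 (tight); equipment 195/195 (tight).
Slack constraints have shadow price 0 (complementary slackness).
The binding rows give the dual system: 5·y_mulch + 3·y_equipment = 21 and 5·y_mulch + 5·y_equipment = 25.
→ y_mulch = 3 and y_equipment = 2.
Shadow price of equipment = 2.

2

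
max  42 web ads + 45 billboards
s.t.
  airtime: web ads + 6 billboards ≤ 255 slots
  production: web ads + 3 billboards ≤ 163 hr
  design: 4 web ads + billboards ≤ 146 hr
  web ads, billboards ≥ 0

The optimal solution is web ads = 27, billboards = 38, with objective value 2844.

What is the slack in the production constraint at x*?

production used = 1·27 + 3·38 = 141; slack = 163 − 141 = 22.

22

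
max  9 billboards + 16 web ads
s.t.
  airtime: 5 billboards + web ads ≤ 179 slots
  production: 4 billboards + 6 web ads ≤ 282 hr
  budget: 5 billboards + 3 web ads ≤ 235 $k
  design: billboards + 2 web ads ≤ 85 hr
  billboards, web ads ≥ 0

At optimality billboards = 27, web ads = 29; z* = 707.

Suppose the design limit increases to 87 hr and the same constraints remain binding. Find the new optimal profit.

Check each constraint at x*: airtime 164/179 (slack 15); production 282/282 (tight); budget 222/235 (slack 13); design 85/85 (tight).
Since airtime, budget are not tight, their duals are 0.
Dual feasibility on the basic columns requires 4·y_production + 1·y_design = 9, 6·y_production + 2·y_design = 16.
This yields shadow prices y_production = 1, y_design = 5.
Δz = y_design·Δb = 5 × (2) = 10, so new z* = 707 + 10 = 717.

717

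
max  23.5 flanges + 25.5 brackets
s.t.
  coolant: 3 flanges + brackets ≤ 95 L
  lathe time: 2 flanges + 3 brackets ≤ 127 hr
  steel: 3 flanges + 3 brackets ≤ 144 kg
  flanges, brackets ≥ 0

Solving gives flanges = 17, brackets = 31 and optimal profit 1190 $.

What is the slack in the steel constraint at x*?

0

steel used = 3·17 + 3·31 = 144; slack = 144 − 144 = 0.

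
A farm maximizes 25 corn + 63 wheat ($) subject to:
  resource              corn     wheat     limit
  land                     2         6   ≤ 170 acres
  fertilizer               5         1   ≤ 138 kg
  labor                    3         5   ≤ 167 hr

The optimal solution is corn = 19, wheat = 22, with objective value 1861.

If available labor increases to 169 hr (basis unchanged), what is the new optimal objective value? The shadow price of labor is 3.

Δb = 2, so new z* = 1861 + (3)·(2) = 1861 + 6 = 1867.

1867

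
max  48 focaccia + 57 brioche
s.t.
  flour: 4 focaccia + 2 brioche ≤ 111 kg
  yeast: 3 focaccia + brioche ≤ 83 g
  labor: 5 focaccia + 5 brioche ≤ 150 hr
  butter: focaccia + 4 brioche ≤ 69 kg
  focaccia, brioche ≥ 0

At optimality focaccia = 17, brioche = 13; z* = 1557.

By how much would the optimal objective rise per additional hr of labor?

9

At the optimum: flour uses 94 of 111 (slack = 17); yeast uses 64 of 83 (slack = 19); labor uses 150 of 150 (binding); butter uses 69 of 69 (binding).
Slack constraints have shadow price 0 (complementary slackness).
The binding rows give the dual system: 5·y_labor + 1·y_butter = 48 and 5·y_labor + 4·y_butter = 57.
Solving: y_labor = 9, y_butter = 3.
Shadow price of labor = 9.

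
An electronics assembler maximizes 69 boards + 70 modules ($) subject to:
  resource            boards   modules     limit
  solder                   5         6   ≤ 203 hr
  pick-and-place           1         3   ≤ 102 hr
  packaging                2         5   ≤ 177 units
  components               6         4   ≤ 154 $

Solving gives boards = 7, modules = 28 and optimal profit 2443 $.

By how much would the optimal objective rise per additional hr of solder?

9

Check each constraint at x*: solder 203/203 (tight); pick-and-place 91/102 (slack 11); packaging 154/177 (slack 23); components 154/154 (tight).
Slack constraints have shadow price 0 (complementary slackness).
Dual feasibility on the basic columns requires 5·y_solder + 6·y_components = 69, 6·y_solder + 4·y_components = 70.
This yields shadow prices y_solder = 9, y_components = 4.
Shadow price of solder = 9.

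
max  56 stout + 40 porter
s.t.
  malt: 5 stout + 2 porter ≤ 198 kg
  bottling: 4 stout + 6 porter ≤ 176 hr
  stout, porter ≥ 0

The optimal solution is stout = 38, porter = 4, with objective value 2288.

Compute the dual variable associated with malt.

At the optimum: malt uses 198 of 198 (binding); bottling uses 176 of 176 (binding).
From A_Bᵀ y = c: 5·y_malt + 4·y_bottling = 56; 2·y_malt + 6·y_bottling = 40.
Solving: y_malt = 8, y_bottling = 4.
Shadow price of malt = 8.

8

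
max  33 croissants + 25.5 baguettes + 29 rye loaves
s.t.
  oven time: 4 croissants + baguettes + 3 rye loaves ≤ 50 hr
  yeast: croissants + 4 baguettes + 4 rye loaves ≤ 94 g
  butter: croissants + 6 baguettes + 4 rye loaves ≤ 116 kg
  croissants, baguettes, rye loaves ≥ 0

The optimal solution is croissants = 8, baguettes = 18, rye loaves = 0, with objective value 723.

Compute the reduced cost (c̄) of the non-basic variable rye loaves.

At the optimum: oven time uses 50 of 50 (binding); yeast uses 80 of 94 (slack = 14); butter uses 116 of 116 (binding).
Since yeast is not tight, its dual is 0.
From A_Bᵀ y = c: 4·y_oven time + 1·y_butter = 33; 1·y_oven time + 6·y_butter = 25.5.
Solving: y_oven time = 7.5, y_butter = 3.
Reduced cost of rye loaves: c₃ − yᵀa₃ = 29 − (7.5·3 + 3·4) = 29 − 34.5 = -5.5.

-5.5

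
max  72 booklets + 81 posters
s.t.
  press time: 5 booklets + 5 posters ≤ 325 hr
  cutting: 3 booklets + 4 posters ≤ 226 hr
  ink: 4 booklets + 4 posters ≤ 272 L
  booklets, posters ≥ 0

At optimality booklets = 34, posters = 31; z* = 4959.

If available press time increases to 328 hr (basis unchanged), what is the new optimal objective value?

4986

At the optimum: press time uses 325 of 325 (binding); cutting uses 226 of 226 (binding); ink uses 260 of 272 (slack = 12).
By complementary slackness, y = 0 for the non-binding constraint.
From A_Bᵀ y = c: 5·y_press time + 3·y_cutting = 72; 5·y_press time + 4·y_cutting = 81.
This yields shadow prices y_press time = 9, y_cutting = 9.
Δz = y_press time·Δb = 9 × (3) = 27, so new z* = 4959 + 27 = 4986.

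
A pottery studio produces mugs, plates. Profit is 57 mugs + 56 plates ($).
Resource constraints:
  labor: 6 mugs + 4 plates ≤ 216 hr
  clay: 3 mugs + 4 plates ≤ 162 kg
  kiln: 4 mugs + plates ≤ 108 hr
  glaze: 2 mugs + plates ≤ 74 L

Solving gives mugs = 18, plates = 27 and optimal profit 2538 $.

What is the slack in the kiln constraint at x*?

kiln used = 4·18 + 1·27 = 99; slack = 108 − 99 = 9.

9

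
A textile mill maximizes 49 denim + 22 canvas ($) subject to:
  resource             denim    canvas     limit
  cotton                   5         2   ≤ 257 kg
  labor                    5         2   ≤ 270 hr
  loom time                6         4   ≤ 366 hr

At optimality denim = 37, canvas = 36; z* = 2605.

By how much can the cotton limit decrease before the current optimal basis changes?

74

Binding constraints: cotton, loom time. The basis is B = [[5,2],[6,4]] with det 8.
Per unit decrease in cotton, x* moves by d = (-0.5, 0.75).
The basis stays optimal until denim reaches 0; allowable decrease = 74 kg.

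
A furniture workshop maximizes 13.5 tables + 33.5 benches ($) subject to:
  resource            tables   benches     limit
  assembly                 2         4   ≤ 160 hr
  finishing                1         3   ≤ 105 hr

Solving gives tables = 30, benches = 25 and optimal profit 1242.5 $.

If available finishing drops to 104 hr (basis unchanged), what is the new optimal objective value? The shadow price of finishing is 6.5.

Δb = -1, so new z* = 1242.5 + (6.5)·(-1) = 1242.5 − 6.5 = 1236.

1236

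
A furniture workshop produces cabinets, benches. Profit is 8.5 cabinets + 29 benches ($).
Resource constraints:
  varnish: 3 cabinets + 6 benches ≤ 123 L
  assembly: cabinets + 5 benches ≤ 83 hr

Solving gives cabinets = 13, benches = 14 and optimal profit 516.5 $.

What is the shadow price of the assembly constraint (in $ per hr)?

4

Both varnish and assembly are binding at x*.
The binding rows give the dual system: 3·y_varnish + 1·y_assembly = 8.5 and 6·y_varnish + 5·y_assembly = 29.
→ y_varnish = 1.5 and y_assembly = 4.
Shadow price of assembly = 4.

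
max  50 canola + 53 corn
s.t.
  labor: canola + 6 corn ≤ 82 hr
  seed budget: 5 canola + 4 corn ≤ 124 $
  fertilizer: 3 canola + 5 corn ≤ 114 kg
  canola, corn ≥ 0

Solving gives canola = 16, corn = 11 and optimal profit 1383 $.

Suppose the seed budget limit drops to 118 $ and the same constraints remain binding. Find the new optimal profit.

1326

At the optimum: labor uses 82 of 82 (binding); seed budget uses 124 of 124 (binding); fertilizer uses 103 of 114 (slack = 11).
By complementary slackness, y = 0 for the non-binding constraint.
The binding rows give the dual system: 1·y_labor + 5·y_seed budget = 50 and 6·y_labor + 4·y_seed budget = 53.
→ y_labor = 2.5 and y_seed budget = 9.5.
Δz = y_seed budget·Δb = 9.5 × (-6) = -57, so new z* = 1383 − 57 = 1326.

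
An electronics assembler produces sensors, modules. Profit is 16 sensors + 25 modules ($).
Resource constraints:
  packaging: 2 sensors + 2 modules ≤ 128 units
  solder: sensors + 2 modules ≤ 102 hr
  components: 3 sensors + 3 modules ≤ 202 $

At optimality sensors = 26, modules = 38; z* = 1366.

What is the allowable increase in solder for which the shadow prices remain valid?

26

Binding constraints: packaging, solder. The basis is B = [[2,2],[1,2]] with det 2.
Per unit increase in solder, x* moves by d = (-1, 1).
The basis stays optimal until sensors reaches 0; allowable increase = 26 hr.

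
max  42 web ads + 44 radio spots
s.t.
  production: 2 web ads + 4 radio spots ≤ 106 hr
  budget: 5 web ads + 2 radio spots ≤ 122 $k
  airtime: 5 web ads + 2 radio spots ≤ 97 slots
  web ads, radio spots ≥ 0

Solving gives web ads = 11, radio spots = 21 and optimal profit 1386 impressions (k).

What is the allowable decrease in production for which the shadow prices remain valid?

67.2

Binding constraints: production, airtime. The basis is B = [[2,4],[5,2]] with det -16.
Per unit decrease in production, x* moves by d = (0.125, -0.3125).
The basis stays optimal until radio spots reaches 0; allowable decrease = 67.2 hr.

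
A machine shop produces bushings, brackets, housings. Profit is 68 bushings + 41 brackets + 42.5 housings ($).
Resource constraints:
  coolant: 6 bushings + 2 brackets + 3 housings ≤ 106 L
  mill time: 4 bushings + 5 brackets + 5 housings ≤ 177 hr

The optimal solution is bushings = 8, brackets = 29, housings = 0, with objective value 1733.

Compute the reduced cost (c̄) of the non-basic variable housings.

Check each constraint at x*: coolant 106/106 (tight); mill time 177/177 (tight).
From A_Bᵀ y = c: 6·y_coolant + 4·y_mill time = 68; 2·y_coolant + 5·y_mill time = 41.
Solving: y_coolant = 8, y_mill time = 5.
Reduced cost of housings: c₃ − yᵀa₃ = 42.5 − (8·3 + 5·5) = 42.5 − 49 = -6.5.

-6.5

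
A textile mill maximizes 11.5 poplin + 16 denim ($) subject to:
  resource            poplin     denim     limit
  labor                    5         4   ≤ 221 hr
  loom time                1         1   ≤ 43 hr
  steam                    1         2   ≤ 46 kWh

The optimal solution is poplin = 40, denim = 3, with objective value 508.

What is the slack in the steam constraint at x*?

steam used = 1·40 + 2·3 = 46; slack = 46 − 46 = 0.

0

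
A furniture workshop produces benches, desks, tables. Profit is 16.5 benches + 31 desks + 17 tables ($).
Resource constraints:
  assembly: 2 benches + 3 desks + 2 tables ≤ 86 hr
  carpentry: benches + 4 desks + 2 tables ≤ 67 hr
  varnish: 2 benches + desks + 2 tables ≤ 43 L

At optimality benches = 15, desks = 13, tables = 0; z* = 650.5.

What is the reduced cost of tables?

-6

Binding: carpentry and varnish. Non-binding: assembly (17 unused).
Since assembly is not tight, its dual is 0.
From A_Bᵀ y = c: 1·y_carpentry + 2·y_varnish = 16.5; 4·y_carpentry + 1·y_varnish = 31.
→ y_carpentry = 6.5 and y_varnish = 5.
Reduced cost of tables: c₃ − yᵀa₃ = 17 − (6.5·2 + 5·2) = 17 − 23 = -6.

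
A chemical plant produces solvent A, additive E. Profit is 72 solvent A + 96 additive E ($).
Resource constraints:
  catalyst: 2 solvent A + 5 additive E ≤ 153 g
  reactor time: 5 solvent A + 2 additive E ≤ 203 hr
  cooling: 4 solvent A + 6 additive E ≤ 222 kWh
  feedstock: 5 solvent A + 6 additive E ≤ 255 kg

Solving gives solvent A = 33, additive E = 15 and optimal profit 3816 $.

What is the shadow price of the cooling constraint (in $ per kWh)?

8

Binding: cooling and feedstock. Non-binding: catalyst (12 unused), reactor time (8 unused).
By complementary slackness, y = 0 for the non-binding constraints.
Dual feasibility on the basic columns requires 4·y_cooling + 5·y_feedstock = 72, 6·y_cooling + 6·y_feedstock = 96.
This yields shadow prices y_cooling = 8, y_feedstock = 8.
Shadow price of cooling = 8.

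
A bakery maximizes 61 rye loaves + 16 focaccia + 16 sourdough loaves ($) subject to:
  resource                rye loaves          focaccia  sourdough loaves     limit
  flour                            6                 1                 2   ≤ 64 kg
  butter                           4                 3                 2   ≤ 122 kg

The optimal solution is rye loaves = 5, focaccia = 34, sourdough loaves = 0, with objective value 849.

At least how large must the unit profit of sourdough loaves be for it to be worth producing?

22

At the optimum: flour uses 64 of 64 (binding); butter uses 122 of 122 (binding).
Dual feasibility on the basic columns requires 6·y_flour + 4·y_butter = 61, 1·y_flour + 3·y_butter = 16.
This yields shadow prices y_flour = 8.5, y_butter = 2.5.
sourdough loaves enters the basis when its profit ≥ yᵀa₃ = 8.5·2 + 2.5·2 = 22.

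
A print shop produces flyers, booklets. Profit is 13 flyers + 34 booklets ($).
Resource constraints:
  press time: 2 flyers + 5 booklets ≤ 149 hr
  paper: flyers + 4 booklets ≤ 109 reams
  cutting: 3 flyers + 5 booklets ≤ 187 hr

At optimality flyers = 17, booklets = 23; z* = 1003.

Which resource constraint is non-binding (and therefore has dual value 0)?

cutting

press time: 149/149 (binding)
paper: 109/109 (binding)
cutting: 166/187 (slack 21)
By complementary slackness, a constraint with positive slack has shadow price 0 → cutting.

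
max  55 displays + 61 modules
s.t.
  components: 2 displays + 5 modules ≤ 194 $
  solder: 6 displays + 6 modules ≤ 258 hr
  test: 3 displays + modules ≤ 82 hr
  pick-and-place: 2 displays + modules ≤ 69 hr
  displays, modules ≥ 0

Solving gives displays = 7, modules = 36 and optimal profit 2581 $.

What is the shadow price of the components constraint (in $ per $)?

Binding: components and solder. Non-binding: test (25 unused), pick-and-place (19 unused).
By complementary slackness, y = 0 for the non-binding constraints.
Dual feasibility on the basic columns requires 2·y_components + 6·y_solder = 55, 5·y_components + 6·y_solder = 61.
Solving: y_components = 2, y_solder = 8.5.
Shadow price of components = 2.

2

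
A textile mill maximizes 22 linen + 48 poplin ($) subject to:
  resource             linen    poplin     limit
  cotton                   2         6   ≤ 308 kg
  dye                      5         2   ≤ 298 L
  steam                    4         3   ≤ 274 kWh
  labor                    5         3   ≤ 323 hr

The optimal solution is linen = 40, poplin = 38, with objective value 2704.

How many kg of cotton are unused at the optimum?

cotton used = 2·40 + 6·38 = 308; slack = 308 − 308 = 0.

0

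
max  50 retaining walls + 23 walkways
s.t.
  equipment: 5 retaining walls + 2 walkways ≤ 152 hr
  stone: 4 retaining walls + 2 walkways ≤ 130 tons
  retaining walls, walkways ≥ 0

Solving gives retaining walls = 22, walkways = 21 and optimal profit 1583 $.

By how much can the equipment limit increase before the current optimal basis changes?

10.5

Binding constraints: equipment, stone. The basis is B = [[5,2],[4,2]] with det 2.
Per unit increase in equipment, x* moves by d = (1, -2).
The basis stays optimal until walkways reaches 0; allowable increase = 10.5 hr.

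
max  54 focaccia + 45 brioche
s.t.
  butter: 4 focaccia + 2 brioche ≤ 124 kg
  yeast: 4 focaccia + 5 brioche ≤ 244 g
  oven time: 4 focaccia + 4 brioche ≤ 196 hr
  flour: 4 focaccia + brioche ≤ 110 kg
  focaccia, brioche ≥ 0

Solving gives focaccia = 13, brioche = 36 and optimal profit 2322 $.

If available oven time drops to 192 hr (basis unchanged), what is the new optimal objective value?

At the optimum: butter uses 124 of 124 (binding); yeast uses 232 of 244 (slack = 12); oven time uses 196 of 196 (binding); flour uses 88 of 110 (slack = 22).
By complementary slackness, y = 0 for the non-binding constraints.
Dual feasibility on the basic columns requires 4·y_butter + 4·y_oven time = 54, 2·y_butter + 4·y_oven time = 45.
→ y_butter = 4.5 and y_oven time = 9.
Δz = y_oven time·Δb = 9 × (-4) = -36, so new z* = 2322 − 36 = 2286.

2286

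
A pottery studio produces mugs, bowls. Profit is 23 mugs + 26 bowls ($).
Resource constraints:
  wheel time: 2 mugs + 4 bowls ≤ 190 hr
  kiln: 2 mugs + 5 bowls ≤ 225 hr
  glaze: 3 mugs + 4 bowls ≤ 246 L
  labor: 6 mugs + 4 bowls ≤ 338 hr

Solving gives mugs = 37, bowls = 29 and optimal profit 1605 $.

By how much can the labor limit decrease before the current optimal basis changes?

Binding constraints: wheel time, labor. The basis is B = [[2,4],[6,4]] with det -16.
Per unit decrease in labor, x* moves by d = (-0.25, 0.125).
The basis stays optimal until kiln becomes binding; allowable decrease = 48 hr.

48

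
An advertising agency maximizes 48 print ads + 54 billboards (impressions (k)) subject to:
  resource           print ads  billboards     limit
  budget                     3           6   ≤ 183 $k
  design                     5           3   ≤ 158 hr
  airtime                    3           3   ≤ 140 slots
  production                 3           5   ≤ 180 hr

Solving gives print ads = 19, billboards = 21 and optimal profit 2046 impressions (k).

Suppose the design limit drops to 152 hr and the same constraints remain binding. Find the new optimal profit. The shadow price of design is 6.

2010

Δb = -6, so new z* = 2046 + (6)·(-6) = 2046 − 36 = 2010.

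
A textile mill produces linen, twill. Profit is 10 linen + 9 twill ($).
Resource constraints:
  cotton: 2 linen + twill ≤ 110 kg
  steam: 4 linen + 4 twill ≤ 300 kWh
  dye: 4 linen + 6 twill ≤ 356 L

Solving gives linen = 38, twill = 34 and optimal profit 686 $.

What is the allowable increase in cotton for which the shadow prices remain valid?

Binding constraints: cotton, dye. The basis is B = [[2,1],[4,6]] with det 8.
Per unit increase in cotton, x* moves by d = (0.75, -0.5).
The basis stays optimal until steam becomes binding; allowable increase = 12 kg.

12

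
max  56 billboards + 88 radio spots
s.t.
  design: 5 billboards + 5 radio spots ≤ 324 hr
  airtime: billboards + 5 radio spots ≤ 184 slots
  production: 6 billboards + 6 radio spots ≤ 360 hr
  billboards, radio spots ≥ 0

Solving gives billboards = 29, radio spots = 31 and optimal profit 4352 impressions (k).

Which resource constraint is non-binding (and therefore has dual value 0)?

design

design: 300/324 (slack 24)
airtime: 184/184 (binding)
production: 360/360 (binding)
By complementary slackness, a constraint with positive slack has shadow price 0 → design.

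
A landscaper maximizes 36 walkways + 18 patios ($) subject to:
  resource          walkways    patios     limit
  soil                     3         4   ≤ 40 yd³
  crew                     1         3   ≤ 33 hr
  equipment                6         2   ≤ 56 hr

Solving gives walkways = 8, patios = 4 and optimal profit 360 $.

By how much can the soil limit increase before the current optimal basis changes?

14.625

Binding constraints: soil, equipment. The basis is B = [[3,4],[6,2]] with det -18.
Per unit increase in soil, x* moves by d = (-0.1111, 0.3333).
The basis stays optimal until crew becomes binding; allowable increase = 14.625 yd³.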